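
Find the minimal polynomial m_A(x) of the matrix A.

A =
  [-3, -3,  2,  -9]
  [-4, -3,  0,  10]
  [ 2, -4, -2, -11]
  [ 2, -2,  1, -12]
x^3 + 15*x^2 + 75*x + 125

The characteristic polynomial is χ_A(x) = (x + 5)^4, so the eigenvalues are known. The minimal polynomial is
  m_A(x) = Π_λ (x − λ)^{k_λ}
where k_λ is the size of the *largest* Jordan block for λ (equivalently, the smallest k with (A − λI)^k v = 0 for every generalised eigenvector v of λ).

  λ = -5: largest Jordan block has size 3, contributing (x + 5)^3

So m_A(x) = (x + 5)^3 = x^3 + 15*x^2 + 75*x + 125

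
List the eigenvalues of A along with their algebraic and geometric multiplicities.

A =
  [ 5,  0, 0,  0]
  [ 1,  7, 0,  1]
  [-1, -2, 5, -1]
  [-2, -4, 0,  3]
λ = 5: alg = 4, geom = 3

Step 1 — factor the characteristic polynomial to read off the algebraic multiplicities:
  χ_A(x) = (x - 5)^4

Step 2 — compute geometric multiplicities via the rank-nullity identity g(λ) = n − rank(A − λI):
  rank(A − (5)·I) = 1, so dim ker(A − (5)·I) = n − 1 = 3

Summary:
  λ = 5: algebraic multiplicity = 4, geometric multiplicity = 3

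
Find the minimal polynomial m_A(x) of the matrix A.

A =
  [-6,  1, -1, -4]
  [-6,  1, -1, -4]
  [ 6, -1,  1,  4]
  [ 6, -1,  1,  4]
x^2

The characteristic polynomial is χ_A(x) = x^4, so the eigenvalues are known. The minimal polynomial is
  m_A(x) = Π_λ (x − λ)^{k_λ}
where k_λ is the size of the *largest* Jordan block for λ (equivalently, the smallest k with (A − λI)^k v = 0 for every generalised eigenvector v of λ).

  λ = 0: largest Jordan block has size 2, contributing (x − 0)^2

So m_A(x) = x^2 = x^2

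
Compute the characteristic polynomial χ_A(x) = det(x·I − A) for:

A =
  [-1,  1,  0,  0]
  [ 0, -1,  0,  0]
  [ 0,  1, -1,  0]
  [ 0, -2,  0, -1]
x^4 + 4*x^3 + 6*x^2 + 4*x + 1

Expanding det(x·I − A) (e.g. by cofactor expansion or by noting that A is similar to its Jordan form J, which has the same characteristic polynomial as A) gives
  χ_A(x) = x^4 + 4*x^3 + 6*x^2 + 4*x + 1
which factors as (x + 1)^4. The eigenvalues (with algebraic multiplicities) are λ = -1 with multiplicity 4.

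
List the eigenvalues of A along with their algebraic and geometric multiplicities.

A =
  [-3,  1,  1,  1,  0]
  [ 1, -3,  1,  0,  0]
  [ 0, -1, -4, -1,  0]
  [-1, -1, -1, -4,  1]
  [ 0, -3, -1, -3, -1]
λ = -3: alg = 5, geom = 2

Step 1 — factor the characteristic polynomial to read off the algebraic multiplicities:
  χ_A(x) = (x + 3)^5

Step 2 — compute geometric multiplicities via the rank-nullity identity g(λ) = n − rank(A − λI):
  rank(A − (-3)·I) = 3, so dim ker(A − (-3)·I) = n − 3 = 2

Summary:
  λ = -3: algebraic multiplicity = 5, geometric multiplicity = 2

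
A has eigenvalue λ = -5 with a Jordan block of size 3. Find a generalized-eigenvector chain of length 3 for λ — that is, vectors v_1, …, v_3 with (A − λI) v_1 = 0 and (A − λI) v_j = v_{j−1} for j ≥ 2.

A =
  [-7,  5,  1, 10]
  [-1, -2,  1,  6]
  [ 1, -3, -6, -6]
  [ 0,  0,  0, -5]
A Jordan chain for λ = -5 of length 3:
v_1 = (2, 1, -1, 0)ᵀ
v_2 = (5, 3, -3, 0)ᵀ
v_3 = (0, 1, 0, 0)ᵀ

Let N = A − (-5)·I. We want v_3 with N^3 v_3 = 0 but N^2 v_3 ≠ 0; then v_{j-1} := N · v_j for j = 3, …, 2.

Pick v_3 = (0, 1, 0, 0)ᵀ.
Then v_2 = N · v_3 = (5, 3, -3, 0)ᵀ.
Then v_1 = N · v_2 = (2, 1, -1, 0)ᵀ.

Sanity check: (A − (-5)·I) v_1 = (0, 0, 0, 0)ᵀ = 0. ✓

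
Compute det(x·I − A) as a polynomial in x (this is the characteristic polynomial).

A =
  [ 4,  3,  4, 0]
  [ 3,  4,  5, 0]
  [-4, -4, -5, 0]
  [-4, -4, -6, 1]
x^4 - 4*x^3 + 6*x^2 - 4*x + 1

Expanding det(x·I − A) (e.g. by cofactor expansion or by noting that A is similar to its Jordan form J, which has the same characteristic polynomial as A) gives
  χ_A(x) = x^4 - 4*x^3 + 6*x^2 - 4*x + 1
which factors as (x - 1)^4. The eigenvalues (with algebraic multiplicities) are λ = 1 with multiplicity 4.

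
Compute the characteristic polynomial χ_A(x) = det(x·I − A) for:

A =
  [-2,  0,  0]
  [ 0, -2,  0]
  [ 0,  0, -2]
x^3 + 6*x^2 + 12*x + 8

Expanding det(x·I − A) (e.g. by cofactor expansion or by noting that A is similar to its Jordan form J, which has the same characteristic polynomial as A) gives
  χ_A(x) = x^3 + 6*x^2 + 12*x + 8
which factors as (x + 2)^3. The eigenvalues (with algebraic multiplicities) are λ = -2 with multiplicity 3.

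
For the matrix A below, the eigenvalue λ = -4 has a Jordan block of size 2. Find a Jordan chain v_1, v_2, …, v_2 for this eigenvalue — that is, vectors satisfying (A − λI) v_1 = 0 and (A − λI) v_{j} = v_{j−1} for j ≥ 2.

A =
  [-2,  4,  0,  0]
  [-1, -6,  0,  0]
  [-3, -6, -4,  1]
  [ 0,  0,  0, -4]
A Jordan chain for λ = -4 of length 2:
v_1 = (2, -1, -3, 0)ᵀ
v_2 = (1, 0, 0, 0)ᵀ

Let N = A − (-4)·I. We want v_2 with N^2 v_2 = 0 but N^1 v_2 ≠ 0; then v_{j-1} := N · v_j for j = 2, …, 2.

Pick v_2 = (1, 0, 0, 0)ᵀ.
Then v_1 = N · v_2 = (2, -1, -3, 0)ᵀ.

Sanity check: (A − (-4)·I) v_1 = (0, 0, 0, 0)ᵀ = 0. ✓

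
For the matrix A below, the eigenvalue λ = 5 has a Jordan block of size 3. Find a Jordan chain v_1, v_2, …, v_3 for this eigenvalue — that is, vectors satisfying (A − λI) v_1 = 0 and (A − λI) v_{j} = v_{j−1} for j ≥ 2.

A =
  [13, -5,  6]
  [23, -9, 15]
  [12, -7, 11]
A Jordan chain for λ = 5 of length 3:
v_1 = (21, 42, 7)ᵀ
v_2 = (8, 23, 12)ᵀ
v_3 = (1, 0, 0)ᵀ

Let N = A − (5)·I. We want v_3 with N^3 v_3 = 0 but N^2 v_3 ≠ 0; then v_{j-1} := N · v_j for j = 3, …, 2.

Pick v_3 = (1, 0, 0)ᵀ.
Then v_2 = N · v_3 = (8, 23, 12)ᵀ.
Then v_1 = N · v_2 = (21, 42, 7)ᵀ.

Sanity check: (A − (5)·I) v_1 = (0, 0, 0)ᵀ = 0. ✓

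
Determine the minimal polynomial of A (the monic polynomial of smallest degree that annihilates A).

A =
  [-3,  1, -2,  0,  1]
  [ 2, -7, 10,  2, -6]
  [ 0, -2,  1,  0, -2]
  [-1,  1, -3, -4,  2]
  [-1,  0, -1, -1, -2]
x^3 + 9*x^2 + 27*x + 27

The characteristic polynomial is χ_A(x) = (x + 3)^5, so the eigenvalues are known. The minimal polynomial is
  m_A(x) = Π_λ (x − λ)^{k_λ}
where k_λ is the size of the *largest* Jordan block for λ (equivalently, the smallest k with (A − λI)^k v = 0 for every generalised eigenvector v of λ).

  λ = -3: largest Jordan block has size 3, contributing (x + 3)^3

So m_A(x) = (x + 3)^3 = x^3 + 9*x^2 + 27*x + 27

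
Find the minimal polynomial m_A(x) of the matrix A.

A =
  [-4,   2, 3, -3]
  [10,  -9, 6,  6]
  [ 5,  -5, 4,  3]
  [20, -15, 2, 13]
x^2 - 2*x + 1

The characteristic polynomial is χ_A(x) = (x - 1)^4, so the eigenvalues are known. The minimal polynomial is
  m_A(x) = Π_λ (x − λ)^{k_λ}
where k_λ is the size of the *largest* Jordan block for λ (equivalently, the smallest k with (A − λI)^k v = 0 for every generalised eigenvector v of λ).

  λ = 1: largest Jordan block has size 2, contributing (x − 1)^2

So m_A(x) = (x - 1)^2 = x^2 - 2*x + 1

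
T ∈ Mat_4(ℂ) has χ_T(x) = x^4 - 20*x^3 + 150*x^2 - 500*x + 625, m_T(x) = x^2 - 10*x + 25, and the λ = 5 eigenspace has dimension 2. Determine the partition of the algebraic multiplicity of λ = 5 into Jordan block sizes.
Block sizes for λ = 5: [2, 2]

Step 1 — from the characteristic polynomial, algebraic multiplicity of λ = 5 is 4. From dim ker(T − (5)·I) = 2, there are exactly 2 Jordan blocks for λ = 5.
Step 2 — from the minimal polynomial, the factor (x − 5)^2 tells us the largest block for λ = 5 has size 2.
Step 3 — with total size 4, 2 blocks, and largest block 2, the block sizes (in nonincreasing order) are [2, 2].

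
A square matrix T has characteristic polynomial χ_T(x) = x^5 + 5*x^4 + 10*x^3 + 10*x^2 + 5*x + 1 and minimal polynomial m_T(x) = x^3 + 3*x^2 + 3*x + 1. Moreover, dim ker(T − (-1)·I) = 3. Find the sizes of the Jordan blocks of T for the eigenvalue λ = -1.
Block sizes for λ = -1: [3, 1, 1]

Step 1 — from the characteristic polynomial, algebraic multiplicity of λ = -1 is 5. From dim ker(T − (-1)·I) = 3, there are exactly 3 Jordan blocks for λ = -1.
Step 2 — from the minimal polynomial, the factor (x + 1)^3 tells us the largest block for λ = -1 has size 3.
Step 3 — with total size 5, 3 blocks, and largest block 3, the block sizes (in nonincreasing order) are [3, 1, 1].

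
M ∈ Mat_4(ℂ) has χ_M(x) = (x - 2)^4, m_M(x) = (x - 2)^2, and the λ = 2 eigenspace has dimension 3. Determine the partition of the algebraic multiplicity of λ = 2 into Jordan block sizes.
Block sizes for λ = 2: [2, 1, 1]

Step 1 — from the characteristic polynomial, algebraic multiplicity of λ = 2 is 4. From dim ker(M − (2)·I) = 3, there are exactly 3 Jordan blocks for λ = 2.
Step 2 — from the minimal polynomial, the factor (x − 2)^2 tells us the largest block for λ = 2 has size 2.
Step 3 — with total size 4, 3 blocks, and largest block 2, the block sizes (in nonincreasing order) are [2, 1, 1].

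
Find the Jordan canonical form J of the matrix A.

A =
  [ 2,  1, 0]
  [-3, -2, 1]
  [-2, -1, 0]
J_3(0)

The characteristic polynomial is
  det(x·I − A) = x^3

Eigenvalues and multiplicities (the geometric multiplicity of λ is n − rank(A − λI), which equals the number of Jordan blocks for λ):
  λ = 0: algebraic multiplicity = 3, geometric multiplicity = 1

Determining the block sizes for each eigenvalue:
  λ = 0: one block (gm = 1), so the single block has size am = 3 → block sizes [3]

Assembling the blocks gives a Jordan form
J =
  [0, 1, 0]
  [0, 0, 1]
  [0, 0, 0]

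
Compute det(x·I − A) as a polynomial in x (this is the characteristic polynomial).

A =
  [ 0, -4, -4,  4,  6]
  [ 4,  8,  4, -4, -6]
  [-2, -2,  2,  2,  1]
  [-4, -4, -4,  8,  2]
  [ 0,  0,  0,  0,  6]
x^5 - 24*x^4 + 228*x^3 - 1072*x^2 + 2496*x - 2304

Expanding det(x·I − A) (e.g. by cofactor expansion or by noting that A is similar to its Jordan form J, which has the same characteristic polynomial as A) gives
  χ_A(x) = x^5 - 24*x^4 + 228*x^3 - 1072*x^2 + 2496*x - 2304
which factors as (x - 6)^2*(x - 4)^3. The eigenvalues (with algebraic multiplicities) are λ = 4 with multiplicity 3, λ = 6 with multiplicity 2.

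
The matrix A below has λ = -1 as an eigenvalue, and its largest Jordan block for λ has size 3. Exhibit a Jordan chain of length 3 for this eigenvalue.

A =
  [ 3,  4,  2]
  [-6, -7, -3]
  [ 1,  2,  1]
A Jordan chain for λ = -1 of length 3:
v_1 = (-6, 9, -6)ᵀ
v_2 = (4, -6, 1)ᵀ
v_3 = (1, 0, 0)ᵀ

Let N = A − (-1)·I. We want v_3 with N^3 v_3 = 0 but N^2 v_3 ≠ 0; then v_{j-1} := N · v_j for j = 3, …, 2.

Pick v_3 = (1, 0, 0)ᵀ.
Then v_2 = N · v_3 = (4, -6, 1)ᵀ.
Then v_1 = N · v_2 = (-6, 9, -6)ᵀ.

Sanity check: (A − (-1)·I) v_1 = (0, 0, 0)ᵀ = 0. ✓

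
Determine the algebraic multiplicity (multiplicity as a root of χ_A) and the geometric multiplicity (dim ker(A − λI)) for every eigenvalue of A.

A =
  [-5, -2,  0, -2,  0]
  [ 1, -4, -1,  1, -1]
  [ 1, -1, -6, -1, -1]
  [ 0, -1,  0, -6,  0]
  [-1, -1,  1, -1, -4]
λ = -5: alg = 5, geom = 3

Step 1 — factor the characteristic polynomial to read off the algebraic multiplicities:
  χ_A(x) = (x + 5)^5

Step 2 — compute geometric multiplicities via the rank-nullity identity g(λ) = n − rank(A − λI):
  rank(A − (-5)·I) = 2, so dim ker(A − (-5)·I) = n − 2 = 3

Summary:
  λ = -5: algebraic multiplicity = 5, geometric multiplicity = 3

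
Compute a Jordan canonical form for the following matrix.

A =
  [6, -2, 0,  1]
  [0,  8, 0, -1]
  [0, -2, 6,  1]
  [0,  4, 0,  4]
J_2(6) ⊕ J_1(6) ⊕ J_1(6)

The characteristic polynomial is
  det(x·I − A) = x^4 - 24*x^3 + 216*x^2 - 864*x + 1296 = (x - 6)^4

Eigenvalues and multiplicities (the geometric multiplicity of λ is n − rank(A − λI), which equals the number of Jordan blocks for λ):
  λ = 6: algebraic multiplicity = 4, geometric multiplicity = 3

Determining the block sizes for each eigenvalue:
  λ = 6: 3 blocks summing to 4 forces exactly one block of size 2 and the rest size 1 → block sizes [2, 1, 1]

Assembling the blocks gives a Jordan form
J =
  [6, 1, 0, 0]
  [0, 6, 0, 0]
  [0, 0, 6, 0]
  [0, 0, 0, 6]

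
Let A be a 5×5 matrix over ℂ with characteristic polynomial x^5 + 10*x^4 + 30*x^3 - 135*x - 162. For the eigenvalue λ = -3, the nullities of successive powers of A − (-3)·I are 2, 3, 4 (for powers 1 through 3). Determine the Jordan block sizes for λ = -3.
Block sizes for λ = -3: [3, 1]

From the dimensions of kernels of powers, the number of Jordan blocks of size at least j is d_j − d_{j−1} where d_j = dim ker(N^j) (with d_0 = 0). Computing the differences gives [2, 1, 1].
The number of blocks of size exactly k is (#blocks of size ≥ k) − (#blocks of size ≥ k + 1), so the partition is: 1 block(s) of size 1, 1 block(s) of size 3.
In nonincreasing order the block sizes are [3, 1].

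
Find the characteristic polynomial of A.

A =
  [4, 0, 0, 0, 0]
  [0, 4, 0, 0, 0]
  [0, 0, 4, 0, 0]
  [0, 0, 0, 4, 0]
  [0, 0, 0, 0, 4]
x^5 - 20*x^4 + 160*x^3 - 640*x^2 + 1280*x - 1024

Expanding det(x·I − A) (e.g. by cofactor expansion or by noting that A is similar to its Jordan form J, which has the same characteristic polynomial as A) gives
  χ_A(x) = x^5 - 20*x^4 + 160*x^3 - 640*x^2 + 1280*x - 1024
which factors as (x - 4)^5. The eigenvalues (with algebraic multiplicities) are λ = 4 with multiplicity 5.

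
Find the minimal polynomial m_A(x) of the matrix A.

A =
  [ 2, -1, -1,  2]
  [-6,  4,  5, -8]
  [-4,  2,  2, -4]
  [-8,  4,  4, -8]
x^3

The characteristic polynomial is χ_A(x) = x^4, so the eigenvalues are known. The minimal polynomial is
  m_A(x) = Π_λ (x − λ)^{k_λ}
where k_λ is the size of the *largest* Jordan block for λ (equivalently, the smallest k with (A − λI)^k v = 0 for every generalised eigenvector v of λ).

  λ = 0: largest Jordan block has size 3, contributing (x − 0)^3

So m_A(x) = x^3 = x^3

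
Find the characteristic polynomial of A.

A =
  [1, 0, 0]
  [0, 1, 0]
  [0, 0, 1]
x^3 - 3*x^2 + 3*x - 1

Expanding det(x·I − A) (e.g. by cofactor expansion or by noting that A is similar to its Jordan form J, which has the same characteristic polynomial as A) gives
  χ_A(x) = x^3 - 3*x^2 + 3*x - 1
which factors as (x - 1)^3. The eigenvalues (with algebraic multiplicities) are λ = 1 with multiplicity 3.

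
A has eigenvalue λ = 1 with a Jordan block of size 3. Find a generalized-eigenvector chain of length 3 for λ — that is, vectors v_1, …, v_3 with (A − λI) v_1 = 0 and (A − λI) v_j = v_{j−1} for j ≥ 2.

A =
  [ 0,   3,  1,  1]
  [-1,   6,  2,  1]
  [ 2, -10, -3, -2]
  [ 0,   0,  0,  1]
A Jordan chain for λ = 1 of length 3:
v_1 = (2, 2, -4, 0)ᵀ
v_2 = (3, 5, -10, 0)ᵀ
v_3 = (0, 1, 0, 0)ᵀ

Let N = A − (1)·I. We want v_3 with N^3 v_3 = 0 but N^2 v_3 ≠ 0; then v_{j-1} := N · v_j for j = 3, …, 2.

Pick v_3 = (0, 1, 0, 0)ᵀ.
Then v_2 = N · v_3 = (3, 5, -10, 0)ᵀ.
Then v_1 = N · v_2 = (2, 2, -4, 0)ᵀ.

Sanity check: (A − (1)·I) v_1 = (0, 0, 0, 0)ᵀ = 0. ✓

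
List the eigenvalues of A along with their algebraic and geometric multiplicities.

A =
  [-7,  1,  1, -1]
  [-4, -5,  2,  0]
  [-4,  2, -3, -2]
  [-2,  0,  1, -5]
λ = -5: alg = 4, geom = 2

Step 1 — factor the characteristic polynomial to read off the algebraic multiplicities:
  χ_A(x) = (x + 5)^4

Step 2 — compute geometric multiplicities via the rank-nullity identity g(λ) = n − rank(A − λI):
  rank(A − (-5)·I) = 2, so dim ker(A − (-5)·I) = n − 2 = 2

Summary:
  λ = -5: algebraic multiplicity = 4, geometric multiplicity = 2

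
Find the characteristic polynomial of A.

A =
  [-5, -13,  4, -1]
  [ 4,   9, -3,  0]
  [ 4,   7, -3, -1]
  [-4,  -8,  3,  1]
x^4 - 2*x^3 + 2*x - 1

Expanding det(x·I − A) (e.g. by cofactor expansion or by noting that A is similar to its Jordan form J, which has the same characteristic polynomial as A) gives
  χ_A(x) = x^4 - 2*x^3 + 2*x - 1
which factors as (x - 1)^3*(x + 1). The eigenvalues (with algebraic multiplicities) are λ = -1 with multiplicity 1, λ = 1 with multiplicity 3.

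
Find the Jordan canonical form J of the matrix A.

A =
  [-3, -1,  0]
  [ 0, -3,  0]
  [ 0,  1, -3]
J_2(-3) ⊕ J_1(-3)

The characteristic polynomial is
  det(x·I − A) = x^3 + 9*x^2 + 27*x + 27 = (x + 3)^3

Eigenvalues and multiplicities (the geometric multiplicity of λ is n − rank(A − λI), which equals the number of Jordan blocks for λ):
  λ = -3: algebraic multiplicity = 3, geometric multiplicity = 2

Determining the block sizes for each eigenvalue:
  λ = -3: 2 blocks summing to 3 forces exactly one block of size 2 and the rest size 1 → block sizes [2, 1]

Assembling the blocks gives a Jordan form
J =
  [-3,  1,  0]
  [ 0, -3,  0]
  [ 0,  0, -3]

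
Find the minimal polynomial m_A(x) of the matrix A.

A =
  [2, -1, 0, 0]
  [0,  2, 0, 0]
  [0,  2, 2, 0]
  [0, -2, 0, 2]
x^2 - 4*x + 4

The characteristic polynomial is χ_A(x) = (x - 2)^4, so the eigenvalues are known. The minimal polynomial is
  m_A(x) = Π_λ (x − λ)^{k_λ}
where k_λ is the size of the *largest* Jordan block for λ (equivalently, the smallest k with (A − λI)^k v = 0 for every generalised eigenvector v of λ).

  λ = 2: largest Jordan block has size 2, contributing (x − 2)^2

So m_A(x) = (x - 2)^2 = x^2 - 4*x + 4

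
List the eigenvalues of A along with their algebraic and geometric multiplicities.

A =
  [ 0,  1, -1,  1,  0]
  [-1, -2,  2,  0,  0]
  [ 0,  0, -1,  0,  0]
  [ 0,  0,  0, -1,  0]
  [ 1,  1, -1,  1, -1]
λ = -1: alg = 5, geom = 3

Step 1 — factor the characteristic polynomial to read off the algebraic multiplicities:
  χ_A(x) = (x + 1)^5

Step 2 — compute geometric multiplicities via the rank-nullity identity g(λ) = n − rank(A − λI):
  rank(A − (-1)·I) = 2, so dim ker(A − (-1)·I) = n − 2 = 3

Summary:
  λ = -1: algebraic multiplicity = 5, geometric multiplicity = 3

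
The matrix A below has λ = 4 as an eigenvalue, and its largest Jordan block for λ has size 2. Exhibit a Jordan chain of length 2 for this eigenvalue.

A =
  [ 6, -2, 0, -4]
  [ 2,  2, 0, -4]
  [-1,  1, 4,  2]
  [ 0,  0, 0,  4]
A Jordan chain for λ = 4 of length 2:
v_1 = (2, 2, -1, 0)ᵀ
v_2 = (1, 0, 0, 0)ᵀ

Let N = A − (4)·I. We want v_2 with N^2 v_2 = 0 but N^1 v_2 ≠ 0; then v_{j-1} := N · v_j for j = 2, …, 2.

Pick v_2 = (1, 0, 0, 0)ᵀ.
Then v_1 = N · v_2 = (2, 2, -1, 0)ᵀ.

Sanity check: (A − (4)·I) v_1 = (0, 0, 0, 0)ᵀ = 0. ✓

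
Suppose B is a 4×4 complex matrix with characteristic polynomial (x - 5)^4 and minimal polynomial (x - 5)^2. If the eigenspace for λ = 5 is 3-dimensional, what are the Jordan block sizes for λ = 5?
Block sizes for λ = 5: [2, 1, 1]

Step 1 — from the characteristic polynomial, algebraic multiplicity of λ = 5 is 4. From dim ker(B − (5)·I) = 3, there are exactly 3 Jordan blocks for λ = 5.
Step 2 — from the minimal polynomial, the factor (x − 5)^2 tells us the largest block for λ = 5 has size 2.
Step 3 — with total size 4, 3 blocks, and largest block 2, the block sizes (in nonincreasing order) are [2, 1, 1].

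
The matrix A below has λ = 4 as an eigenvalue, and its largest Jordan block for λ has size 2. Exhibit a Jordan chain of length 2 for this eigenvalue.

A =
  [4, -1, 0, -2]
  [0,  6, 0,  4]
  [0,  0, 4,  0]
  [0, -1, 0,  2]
A Jordan chain for λ = 4 of length 2:
v_1 = (-1, 2, 0, -1)ᵀ
v_2 = (0, 1, 0, 0)ᵀ

Let N = A − (4)·I. We want v_2 with N^2 v_2 = 0 but N^1 v_2 ≠ 0; then v_{j-1} := N · v_j for j = 2, …, 2.

Pick v_2 = (0, 1, 0, 0)ᵀ.
Then v_1 = N · v_2 = (-1, 2, 0, -1)ᵀ.

Sanity check: (A − (4)·I) v_1 = (0, 0, 0, 0)ᵀ = 0. ✓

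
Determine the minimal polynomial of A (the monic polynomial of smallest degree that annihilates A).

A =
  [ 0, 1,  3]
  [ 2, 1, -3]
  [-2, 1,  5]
x^2 - 4*x + 4

The characteristic polynomial is χ_A(x) = (x - 2)^3, so the eigenvalues are known. The minimal polynomial is
  m_A(x) = Π_λ (x − λ)^{k_λ}
where k_λ is the size of the *largest* Jordan block for λ (equivalently, the smallest k with (A − λI)^k v = 0 for every generalised eigenvector v of λ).

  λ = 2: largest Jordan block has size 2, contributing (x − 2)^2

So m_A(x) = (x - 2)^2 = x^2 - 4*x + 4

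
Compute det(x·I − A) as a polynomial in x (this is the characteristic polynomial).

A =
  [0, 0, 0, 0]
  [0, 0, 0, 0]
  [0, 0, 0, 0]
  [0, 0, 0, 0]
x^4

Expanding det(x·I − A) (e.g. by cofactor expansion or by noting that A is similar to its Jordan form J, which has the same characteristic polynomial as A) gives
  χ_A(x) = x^4
which factors as x^4. The eigenvalues (with algebraic multiplicities) are λ = 0 with multiplicity 4.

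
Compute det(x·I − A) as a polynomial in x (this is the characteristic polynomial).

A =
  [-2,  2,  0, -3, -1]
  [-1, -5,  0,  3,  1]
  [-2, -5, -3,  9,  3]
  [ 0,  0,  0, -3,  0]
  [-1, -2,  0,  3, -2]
x^5 + 15*x^4 + 90*x^3 + 270*x^2 + 405*x + 243

Expanding det(x·I − A) (e.g. by cofactor expansion or by noting that A is similar to its Jordan form J, which has the same characteristic polynomial as A) gives
  χ_A(x) = x^5 + 15*x^4 + 90*x^3 + 270*x^2 + 405*x + 243
which factors as (x + 3)^5. The eigenvalues (with algebraic multiplicities) are λ = -3 with multiplicity 5.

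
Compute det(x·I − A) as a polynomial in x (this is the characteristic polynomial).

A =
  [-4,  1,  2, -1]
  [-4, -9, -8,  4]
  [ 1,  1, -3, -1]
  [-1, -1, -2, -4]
x^4 + 20*x^3 + 150*x^2 + 500*x + 625

Expanding det(x·I − A) (e.g. by cofactor expansion or by noting that A is similar to its Jordan form J, which has the same characteristic polynomial as A) gives
  χ_A(x) = x^4 + 20*x^3 + 150*x^2 + 500*x + 625
which factors as (x + 5)^4. The eigenvalues (with algebraic multiplicities) are λ = -5 with multiplicity 4.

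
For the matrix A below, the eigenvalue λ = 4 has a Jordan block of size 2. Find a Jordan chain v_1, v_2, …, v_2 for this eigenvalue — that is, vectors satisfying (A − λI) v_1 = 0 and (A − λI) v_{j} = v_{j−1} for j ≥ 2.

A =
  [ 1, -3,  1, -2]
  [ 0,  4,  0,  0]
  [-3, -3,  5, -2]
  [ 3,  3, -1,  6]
A Jordan chain for λ = 4 of length 2:
v_1 = (-3, 0, -3, 3)ᵀ
v_2 = (1, 0, 0, 0)ᵀ

Let N = A − (4)·I. We want v_2 with N^2 v_2 = 0 but N^1 v_2 ≠ 0; then v_{j-1} := N · v_j for j = 2, …, 2.

Pick v_2 = (1, 0, 0, 0)ᵀ.
Then v_1 = N · v_2 = (-3, 0, -3, 3)ᵀ.

Sanity check: (A − (4)·I) v_1 = (0, 0, 0, 0)ᵀ = 0. ✓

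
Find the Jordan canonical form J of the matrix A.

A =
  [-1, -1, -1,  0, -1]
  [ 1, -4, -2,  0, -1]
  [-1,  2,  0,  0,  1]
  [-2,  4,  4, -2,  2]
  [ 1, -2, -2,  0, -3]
J_3(-2) ⊕ J_1(-2) ⊕ J_1(-2)

The characteristic polynomial is
  det(x·I − A) = x^5 + 10*x^4 + 40*x^3 + 80*x^2 + 80*x + 32 = (x + 2)^5

Eigenvalues and multiplicities (the geometric multiplicity of λ is n − rank(A − λI), which equals the number of Jordan blocks for λ):
  λ = -2: algebraic multiplicity = 5, geometric multiplicity = 3

Determining the block sizes for each eigenvalue:
  λ = -2: with am = 5 and gm = 3, the partition is not yet determined (e.g. several partitions of 5 into 3 parts exist). Let N = A − (-2)·I. Computing rank(N^1) = 2, rank(N^2) = 1, rank(N^3) = 0; the number of blocks of size ≥ j is rank(N^{j−1}) − rank(N^j), giving [3, 1, 1]. So we have 1 block(s) of size 3, 2 block(s) of size 1 → block sizes [3, 1, 1]

Assembling the blocks gives a Jordan form
J =
  [-2,  1,  0,  0,  0]
  [ 0, -2,  1,  0,  0]
  [ 0,  0, -2,  0,  0]
  [ 0,  0,  0, -2,  0]
  [ 0,  0,  0,  0, -2]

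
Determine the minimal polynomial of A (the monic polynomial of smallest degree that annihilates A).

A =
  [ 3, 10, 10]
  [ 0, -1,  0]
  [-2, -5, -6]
x^2 + 3*x + 2

The characteristic polynomial is χ_A(x) = (x + 1)^2*(x + 2), so the eigenvalues are known. The minimal polynomial is
  m_A(x) = Π_λ (x − λ)^{k_λ}
where k_λ is the size of the *largest* Jordan block for λ (equivalently, the smallest k with (A − λI)^k v = 0 for every generalised eigenvector v of λ).

  λ = -2: largest Jordan block has size 1, contributing (x + 2)
  λ = -1: largest Jordan block has size 1, contributing (x + 1)

So m_A(x) = (x + 1)*(x + 2) = x^2 + 3*x + 2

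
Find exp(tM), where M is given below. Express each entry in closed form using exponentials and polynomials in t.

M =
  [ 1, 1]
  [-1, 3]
e^{tM} =
  [-t*exp(2*t) + exp(2*t), t*exp(2*t)]
  [-t*exp(2*t), t*exp(2*t) + exp(2*t)]

Strategy: write M = P · J · P⁻¹ where J is a Jordan canonical form, so e^{tM} = P · e^{tJ} · P⁻¹, and e^{tJ} can be computed block-by-block.

M has Jordan form
J =
  [2, 1]
  [0, 2]
(up to reordering of blocks).

Per-block formulas:
  For a 2×2 Jordan block J_2(2): exp(t · J_2(2)) = e^(2t)·(I + t·N), where N is the 2×2 nilpotent shift.

After assembling e^{tJ} and conjugating by P, we get:

e^{tM} =
  [-t*exp(2*t) + exp(2*t), t*exp(2*t)]
  [-t*exp(2*t), t*exp(2*t) + exp(2*t)]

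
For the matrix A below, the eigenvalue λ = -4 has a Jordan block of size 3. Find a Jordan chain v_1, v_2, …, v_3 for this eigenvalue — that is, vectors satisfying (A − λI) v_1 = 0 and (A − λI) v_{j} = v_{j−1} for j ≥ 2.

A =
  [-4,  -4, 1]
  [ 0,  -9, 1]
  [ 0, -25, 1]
A Jordan chain for λ = -4 of length 3:
v_1 = (-5, 0, 0)ᵀ
v_2 = (-4, -5, -25)ᵀ
v_3 = (0, 1, 0)ᵀ

Let N = A − (-4)·I. We want v_3 with N^3 v_3 = 0 but N^2 v_3 ≠ 0; then v_{j-1} := N · v_j for j = 3, …, 2.

Pick v_3 = (0, 1, 0)ᵀ.
Then v_2 = N · v_3 = (-4, -5, -25)ᵀ.
Then v_1 = N · v_2 = (-5, 0, 0)ᵀ.

Sanity check: (A − (-4)·I) v_1 = (0, 0, 0)ᵀ = 0. ✓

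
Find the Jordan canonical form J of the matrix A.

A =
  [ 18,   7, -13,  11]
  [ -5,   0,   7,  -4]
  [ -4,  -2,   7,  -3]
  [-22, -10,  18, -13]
J_2(3) ⊕ J_2(3)

The characteristic polynomial is
  det(x·I − A) = x^4 - 12*x^3 + 54*x^2 - 108*x + 81 = (x - 3)^4

Eigenvalues and multiplicities (the geometric multiplicity of λ is n − rank(A − λI), which equals the number of Jordan blocks for λ):
  λ = 3: algebraic multiplicity = 4, geometric multiplicity = 2

Determining the block sizes for each eigenvalue:
  λ = 3: with am = 4 and gm = 2, the partition is not yet determined (e.g. several partitions of 4 into 2 parts exist). Let N = A − (3)·I. Computing rank(N^1) = 2, rank(N^2) = 0; the number of blocks of size ≥ j is rank(N^{j−1}) − rank(N^j), giving [2, 2]. So we have 2 block(s) of size 2 → block sizes [2, 2]

Assembling the blocks gives a Jordan form
J =
  [3, 1, 0, 0]
  [0, 3, 0, 0]
  [0, 0, 3, 1]
  [0, 0, 0, 3]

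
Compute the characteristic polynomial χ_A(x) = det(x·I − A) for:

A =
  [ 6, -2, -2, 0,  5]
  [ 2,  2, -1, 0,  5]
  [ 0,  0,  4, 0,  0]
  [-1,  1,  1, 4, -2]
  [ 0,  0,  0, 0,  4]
x^5 - 20*x^4 + 160*x^3 - 640*x^2 + 1280*x - 1024

Expanding det(x·I − A) (e.g. by cofactor expansion or by noting that A is similar to its Jordan form J, which has the same characteristic polynomial as A) gives
  χ_A(x) = x^5 - 20*x^4 + 160*x^3 - 640*x^2 + 1280*x - 1024
which factors as (x - 4)^5. The eigenvalues (with algebraic multiplicities) are λ = 4 with multiplicity 5.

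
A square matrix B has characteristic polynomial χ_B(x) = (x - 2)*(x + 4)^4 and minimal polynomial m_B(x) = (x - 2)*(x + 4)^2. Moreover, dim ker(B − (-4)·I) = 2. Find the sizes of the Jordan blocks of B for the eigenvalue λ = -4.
Block sizes for λ = -4: [2, 2]

Step 1 — from the characteristic polynomial, algebraic multiplicity of λ = -4 is 4. From dim ker(B − (-4)·I) = 2, there are exactly 2 Jordan blocks for λ = -4.
Step 2 — from the minimal polynomial, the factor (x + 4)^2 tells us the largest block for λ = -4 has size 2.
Step 3 — with total size 4, 2 blocks, and largest block 2, the block sizes (in nonincreasing order) are [2, 2].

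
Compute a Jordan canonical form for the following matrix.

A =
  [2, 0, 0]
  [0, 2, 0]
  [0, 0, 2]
J_1(2) ⊕ J_1(2) ⊕ J_1(2)

The characteristic polynomial is
  det(x·I − A) = x^3 - 6*x^2 + 12*x - 8 = (x - 2)^3

Eigenvalues and multiplicities (the geometric multiplicity of λ is n − rank(A − λI), which equals the number of Jordan blocks for λ):
  λ = 2: algebraic multiplicity = 3, geometric multiplicity = 3

Determining the block sizes for each eigenvalue:
  λ = 2: gm = am = 3, so every block has size 1 → block sizes [1, 1, 1]

Assembling the blocks gives a Jordan form
J =
  [2, 0, 0]
  [0, 2, 0]
  [0, 0, 2]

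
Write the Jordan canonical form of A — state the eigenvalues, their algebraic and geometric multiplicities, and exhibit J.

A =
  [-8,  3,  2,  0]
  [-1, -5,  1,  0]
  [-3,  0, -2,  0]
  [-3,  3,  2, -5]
J_3(-5) ⊕ J_1(-5)

The characteristic polynomial is
  det(x·I − A) = x^4 + 20*x^3 + 150*x^2 + 500*x + 625 = (x + 5)^4

Eigenvalues and multiplicities (the geometric multiplicity of λ is n − rank(A − λI), which equals the number of Jordan blocks for λ):
  λ = -5: algebraic multiplicity = 4, geometric multiplicity = 2

Determining the block sizes for each eigenvalue:
  λ = -5: with am = 4 and gm = 2, the partition is not yet determined (e.g. several partitions of 4 into 2 parts exist). Let N = A − (-5)·I. Computing rank(N^1) = 2, rank(N^2) = 1, rank(N^3) = 0; the number of blocks of size ≥ j is rank(N^{j−1}) − rank(N^j), giving [2, 1, 1]. So we have 1 block(s) of size 3, 1 block(s) of size 1 → block sizes [3, 1]

Assembling the blocks gives a Jordan form
J =
  [-5,  1,  0,  0]
  [ 0, -5,  1,  0]
  [ 0,  0, -5,  0]
  [ 0,  0,  0, -5]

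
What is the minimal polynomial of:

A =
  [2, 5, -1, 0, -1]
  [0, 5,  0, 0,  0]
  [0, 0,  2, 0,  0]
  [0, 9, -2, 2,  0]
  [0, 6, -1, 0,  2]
x^4 - 11*x^3 + 42*x^2 - 68*x + 40

The characteristic polynomial is χ_A(x) = (x - 5)*(x - 2)^4, so the eigenvalues are known. The minimal polynomial is
  m_A(x) = Π_λ (x − λ)^{k_λ}
where k_λ is the size of the *largest* Jordan block for λ (equivalently, the smallest k with (A − λI)^k v = 0 for every generalised eigenvector v of λ).

  λ = 2: largest Jordan block has size 3, contributing (x − 2)^3
  λ = 5: largest Jordan block has size 1, contributing (x − 5)

So m_A(x) = (x - 5)*(x - 2)^3 = x^4 - 11*x^3 + 42*x^2 - 68*x + 40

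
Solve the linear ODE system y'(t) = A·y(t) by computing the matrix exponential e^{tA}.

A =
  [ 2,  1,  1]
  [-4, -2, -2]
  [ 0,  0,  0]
e^{tA} =
  [2*t + 1, t, t]
  [-4*t, 1 - 2*t, -2*t]
  [0, 0, 1]

Strategy: write A = P · J · P⁻¹ where J is a Jordan canonical form, so e^{tA} = P · e^{tJ} · P⁻¹, and e^{tJ} can be computed block-by-block.

A has Jordan form
J =
  [0, 1, 0]
  [0, 0, 0]
  [0, 0, 0]
(up to reordering of blocks).

Per-block formulas:
  For a 1×1 block at λ = 0: exp(t · [0]) = [e^(0t)].
  For a 2×2 Jordan block J_2(0): exp(t · J_2(0)) = e^(0t)·(I + t·N), where N is the 2×2 nilpotent shift.

After assembling e^{tJ} and conjugating by P, we get:

e^{tA} =
  [2*t + 1, t, t]
  [-4*t, 1 - 2*t, -2*t]
  [0, 0, 1]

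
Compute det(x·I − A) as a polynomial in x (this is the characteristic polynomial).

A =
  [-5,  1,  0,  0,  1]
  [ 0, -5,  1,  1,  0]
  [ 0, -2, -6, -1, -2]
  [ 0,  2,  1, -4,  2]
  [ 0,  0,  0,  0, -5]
x^5 + 25*x^4 + 250*x^3 + 1250*x^2 + 3125*x + 3125

Expanding det(x·I − A) (e.g. by cofactor expansion or by noting that A is similar to its Jordan form J, which has the same characteristic polynomial as A) gives
  χ_A(x) = x^5 + 25*x^4 + 250*x^3 + 1250*x^2 + 3125*x + 3125
which factors as (x + 5)^5. The eigenvalues (with algebraic multiplicities) are λ = -5 with multiplicity 5.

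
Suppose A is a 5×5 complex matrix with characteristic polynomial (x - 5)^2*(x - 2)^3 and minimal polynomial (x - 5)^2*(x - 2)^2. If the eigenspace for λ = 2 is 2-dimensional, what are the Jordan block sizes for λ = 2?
Block sizes for λ = 2: [2, 1]

Step 1 — from the characteristic polynomial, algebraic multiplicity of λ = 2 is 3. From dim ker(A − (2)·I) = 2, there are exactly 2 Jordan blocks for λ = 2.
Step 2 — from the minimal polynomial, the factor (x − 2)^2 tells us the largest block for λ = 2 has size 2.
Step 3 — with total size 3, 2 blocks, and largest block 2, the block sizes (in nonincreasing order) are [2, 1].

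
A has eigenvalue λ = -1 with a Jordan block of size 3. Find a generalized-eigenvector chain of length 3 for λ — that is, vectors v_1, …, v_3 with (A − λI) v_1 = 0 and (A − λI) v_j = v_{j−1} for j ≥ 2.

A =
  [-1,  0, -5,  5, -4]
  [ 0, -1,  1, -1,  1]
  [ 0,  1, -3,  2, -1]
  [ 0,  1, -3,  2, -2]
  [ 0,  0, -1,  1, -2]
A Jordan chain for λ = -1 of length 3:
v_1 = (-1, 0, 0, 0, 0)ᵀ
v_2 = (-5, 1, -2, -3, -1)ᵀ
v_3 = (0, 0, 1, 0, 0)ᵀ

Let N = A − (-1)·I. We want v_3 with N^3 v_3 = 0 but N^2 v_3 ≠ 0; then v_{j-1} := N · v_j for j = 3, …, 2.

Pick v_3 = (0, 0, 1, 0, 0)ᵀ.
Then v_2 = N · v_3 = (-5, 1, -2, -3, -1)ᵀ.
Then v_1 = N · v_2 = (-1, 0, 0, 0, 0)ᵀ.

Sanity check: (A − (-1)·I) v_1 = (0, 0, 0, 0, 0)ᵀ = 0. ✓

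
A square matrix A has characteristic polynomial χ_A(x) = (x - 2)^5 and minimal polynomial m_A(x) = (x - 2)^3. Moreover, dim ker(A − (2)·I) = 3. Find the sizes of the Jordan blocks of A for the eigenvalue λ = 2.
Block sizes for λ = 2: [3, 1, 1]

Step 1 — from the characteristic polynomial, algebraic multiplicity of λ = 2 is 5. From dim ker(A − (2)·I) = 3, there are exactly 3 Jordan blocks for λ = 2.
Step 2 — from the minimal polynomial, the factor (x − 2)^3 tells us the largest block for λ = 2 has size 3.
Step 3 — with total size 5, 3 blocks, and largest block 3, the block sizes (in nonincreasing order) are [3, 1, 1].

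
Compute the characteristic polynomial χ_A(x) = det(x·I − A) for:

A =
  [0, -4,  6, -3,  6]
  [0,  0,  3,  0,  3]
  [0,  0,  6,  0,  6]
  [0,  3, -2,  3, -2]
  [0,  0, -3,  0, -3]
x^5 - 6*x^4 + 9*x^3

Expanding det(x·I − A) (e.g. by cofactor expansion or by noting that A is similar to its Jordan form J, which has the same characteristic polynomial as A) gives
  χ_A(x) = x^5 - 6*x^4 + 9*x^3
which factors as x^3*(x - 3)^2. The eigenvalues (with algebraic multiplicities) are λ = 0 with multiplicity 3, λ = 3 with multiplicity 2.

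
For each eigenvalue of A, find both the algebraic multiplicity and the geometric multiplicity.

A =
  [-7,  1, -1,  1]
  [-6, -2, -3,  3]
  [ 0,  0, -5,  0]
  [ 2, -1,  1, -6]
λ = -5: alg = 4, geom = 3

Step 1 — factor the characteristic polynomial to read off the algebraic multiplicities:
  χ_A(x) = (x + 5)^4

Step 2 — compute geometric multiplicities via the rank-nullity identity g(λ) = n − rank(A − λI):
  rank(A − (-5)·I) = 1, so dim ker(A − (-5)·I) = n − 1 = 3

Summary:
  λ = -5: algebraic multiplicity = 4, geometric multiplicity = 3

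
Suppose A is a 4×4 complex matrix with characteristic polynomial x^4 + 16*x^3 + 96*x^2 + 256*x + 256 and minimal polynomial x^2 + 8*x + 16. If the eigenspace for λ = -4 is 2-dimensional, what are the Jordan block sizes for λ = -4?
Block sizes for λ = -4: [2, 2]

Step 1 — from the characteristic polynomial, algebraic multiplicity of λ = -4 is 4. From dim ker(A − (-4)·I) = 2, there are exactly 2 Jordan blocks for λ = -4.
Step 2 — from the minimal polynomial, the factor (x + 4)^2 tells us the largest block for λ = -4 has size 2.
Step 3 — with total size 4, 2 blocks, and largest block 2, the block sizes (in nonincreasing order) are [2, 2].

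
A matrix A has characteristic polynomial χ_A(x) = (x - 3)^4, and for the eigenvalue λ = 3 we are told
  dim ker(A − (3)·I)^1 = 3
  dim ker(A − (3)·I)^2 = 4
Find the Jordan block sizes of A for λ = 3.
Block sizes for λ = 3: [2, 1, 1]

From the dimensions of kernels of powers, the number of Jordan blocks of size at least j is d_j − d_{j−1} where d_j = dim ker(N^j) (with d_0 = 0). Computing the differences gives [3, 1].
The number of blocks of size exactly k is (#blocks of size ≥ k) − (#blocks of size ≥ k + 1), so the partition is: 2 block(s) of size 1, 1 block(s) of size 2.
In nonincreasing order the block sizes are [2, 1, 1].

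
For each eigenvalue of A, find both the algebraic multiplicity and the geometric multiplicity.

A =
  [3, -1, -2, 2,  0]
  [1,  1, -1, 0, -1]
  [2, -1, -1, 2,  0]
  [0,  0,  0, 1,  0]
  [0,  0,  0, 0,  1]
λ = 1: alg = 5, geom = 3

Step 1 — factor the characteristic polynomial to read off the algebraic multiplicities:
  χ_A(x) = (x - 1)^5

Step 2 — compute geometric multiplicities via the rank-nullity identity g(λ) = n − rank(A − λI):
  rank(A − (1)·I) = 2, so dim ker(A − (1)·I) = n − 2 = 3

Summary:
  λ = 1: algebraic multiplicity = 5, geometric multiplicity = 3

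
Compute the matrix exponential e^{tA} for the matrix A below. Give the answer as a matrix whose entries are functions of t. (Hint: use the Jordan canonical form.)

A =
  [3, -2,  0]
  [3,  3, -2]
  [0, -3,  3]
e^{tA} =
  [-3*t^2*exp(3*t) + exp(3*t), -2*t*exp(3*t), 2*t^2*exp(3*t)]
  [3*t*exp(3*t), exp(3*t), -2*t*exp(3*t)]
  [-9*t^2*exp(3*t)/2, -3*t*exp(3*t), 3*t^2*exp(3*t) + exp(3*t)]

Strategy: write A = P · J · P⁻¹ where J is a Jordan canonical form, so e^{tA} = P · e^{tJ} · P⁻¹, and e^{tJ} can be computed block-by-block.

A has Jordan form
J =
  [3, 1, 0]
  [0, 3, 1]
  [0, 0, 3]
(up to reordering of blocks).

Per-block formulas:
  For a 3×3 Jordan block J_3(3): exp(t · J_3(3)) = e^(3t)·(I + t·N + (t^2/2)·N^2), where N is the 3×3 nilpotent shift.

After assembling e^{tJ} and conjugating by P, we get:

e^{tA} =
  [-3*t^2*exp(3*t) + exp(3*t), -2*t*exp(3*t), 2*t^2*exp(3*t)]
  [3*t*exp(3*t), exp(3*t), -2*t*exp(3*t)]
  [-9*t^2*exp(3*t)/2, -3*t*exp(3*t), 3*t^2*exp(3*t) + exp(3*t)]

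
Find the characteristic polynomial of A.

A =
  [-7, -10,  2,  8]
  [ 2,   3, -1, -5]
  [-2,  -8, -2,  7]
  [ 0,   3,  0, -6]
x^4 + 12*x^3 + 54*x^2 + 108*x + 81

Expanding det(x·I − A) (e.g. by cofactor expansion or by noting that A is similar to its Jordan form J, which has the same characteristic polynomial as A) gives
  χ_A(x) = x^4 + 12*x^3 + 54*x^2 + 108*x + 81
which factors as (x + 3)^4. The eigenvalues (with algebraic multiplicities) are λ = -3 with multiplicity 4.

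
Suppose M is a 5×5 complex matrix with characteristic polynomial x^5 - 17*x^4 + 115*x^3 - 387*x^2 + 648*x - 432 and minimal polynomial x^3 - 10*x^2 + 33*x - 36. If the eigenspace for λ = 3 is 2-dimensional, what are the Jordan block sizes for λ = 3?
Block sizes for λ = 3: [2, 1]

Step 1 — from the characteristic polynomial, algebraic multiplicity of λ = 3 is 3. From dim ker(M − (3)·I) = 2, there are exactly 2 Jordan blocks for λ = 3.
Step 2 — from the minimal polynomial, the factor (x − 3)^2 tells us the largest block for λ = 3 has size 2.
Step 3 — with total size 3, 2 blocks, and largest block 2, the block sizes (in nonincreasing order) are [2, 1].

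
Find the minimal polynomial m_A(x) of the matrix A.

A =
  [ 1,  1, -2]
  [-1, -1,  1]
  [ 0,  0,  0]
x^3

The characteristic polynomial is χ_A(x) = x^3, so the eigenvalues are known. The minimal polynomial is
  m_A(x) = Π_λ (x − λ)^{k_λ}
where k_λ is the size of the *largest* Jordan block for λ (equivalently, the smallest k with (A − λI)^k v = 0 for every generalised eigenvector v of λ).

  λ = 0: largest Jordan block has size 3, contributing (x − 0)^3

So m_A(x) = x^3 = x^3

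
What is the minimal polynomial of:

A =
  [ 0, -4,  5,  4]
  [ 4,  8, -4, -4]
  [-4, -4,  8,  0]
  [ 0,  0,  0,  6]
x^3 - 16*x^2 + 84*x - 144

The characteristic polynomial is χ_A(x) = (x - 6)^3*(x - 4), so the eigenvalues are known. The minimal polynomial is
  m_A(x) = Π_λ (x − λ)^{k_λ}
where k_λ is the size of the *largest* Jordan block for λ (equivalently, the smallest k with (A − λI)^k v = 0 for every generalised eigenvector v of λ).

  λ = 4: largest Jordan block has size 1, contributing (x − 4)
  λ = 6: largest Jordan block has size 2, contributing (x − 6)^2

So m_A(x) = (x - 6)^2*(x - 4) = x^3 - 16*x^2 + 84*x - 144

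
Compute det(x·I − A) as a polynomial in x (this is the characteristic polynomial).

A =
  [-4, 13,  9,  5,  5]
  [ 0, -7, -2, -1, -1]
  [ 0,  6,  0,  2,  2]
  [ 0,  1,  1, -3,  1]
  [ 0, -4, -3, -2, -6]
x^5 + 20*x^4 + 160*x^3 + 640*x^2 + 1280*x + 1024

Expanding det(x·I − A) (e.g. by cofactor expansion or by noting that A is similar to its Jordan form J, which has the same characteristic polynomial as A) gives
  χ_A(x) = x^5 + 20*x^4 + 160*x^3 + 640*x^2 + 1280*x + 1024
which factors as (x + 4)^5. The eigenvalues (with algebraic multiplicities) are λ = -4 with multiplicity 5.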